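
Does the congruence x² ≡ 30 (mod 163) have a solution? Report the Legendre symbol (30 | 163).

-1

Pull out 2: since 163 ≡ 3 (mod 8), (2/163) = -1.
Reciprocity: 15 ≡ 3 and 163 ≡ 3 (mod 4), so (15/163) = −(163/15).
Reduce top mod 15: now compute (13/15).
Reciprocity: 13 ≡ 1 and 15 ≡ 3 (mod 4), so (13/15) = +(15/13).
Reduce top mod 13: now compute (2/13).
Pull out 2: since 13 ≡ 5 (mod 8), (2/13) = -1.
Reached (1/13) = 1. Collecting the sign flips along the way, the symbol is -1.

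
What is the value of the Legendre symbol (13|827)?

-1

Reciprocity: 13 ≡ 1 and 827 ≡ 3 (mod 4), so (13/827) = +(827/13).
Reduce top mod 13: now compute (8/13).
Pull out 2^3: since 13 ≡ 5 (mod 8), (2/13) = -1, so (2/13)^3 = -1.
Reached (1/13) = 1. Collecting the sign flips along the way, the symbol is -1.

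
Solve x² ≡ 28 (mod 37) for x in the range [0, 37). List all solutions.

37 ≡ 1 (mod 4), so we find a root by search.
Trying successive values, 18² = 324 ≡ 28 (mod 37). The other root is 37 − 18 = 19.

18, 19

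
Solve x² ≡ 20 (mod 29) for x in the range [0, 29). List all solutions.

7, 22

29 ≡ 1 (mod 4), so we find a root by search.
Trying successive values, 7² = 49 ≡ 20 (mod 29). The other root is 29 − 7 = 22.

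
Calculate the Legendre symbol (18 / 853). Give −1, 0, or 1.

-1

Pull out 2: since 853 ≡ 5 (mod 8), (2/853) = -1.
Reciprocity: 9 ≡ 1 and 853 ≡ 1 (mod 4), so (9/853) = +(853/9).
Reduce top mod 9: now compute (7/9).
Reciprocity: 7 ≡ 3 and 9 ≡ 1 (mod 4), so (7/9) = +(9/7).
Reduce top mod 7: now compute (2/7).
Pull out 2: since 7 ≡ 7 (mod 8), (2/7) = +1.
Reached (1/7) = 1. Collecting the sign flips along the way, the symbol is -1.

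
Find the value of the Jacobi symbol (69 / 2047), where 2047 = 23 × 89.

0

Reciprocity: 69 ≡ 1 and 2047 ≡ 3 (mod 4), so (69/2047) = +(2047/69).
Reduce top mod 69: now compute (46/69).
Pull out 2: since 69 ≡ 5 (mod 8), (2/69) = -1.
Reciprocity: 23 ≡ 3 and 69 ≡ 1 (mod 4), so (23/69) = +(69/23).
Reduce top mod 23: now compute (0/23).
Top reduces to 0: gcd > 1, so the symbol is 0.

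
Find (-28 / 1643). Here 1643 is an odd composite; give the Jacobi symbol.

-1

First reduce: -28 ≡ 1615 (mod 1643).
Reciprocity: 1615 ≡ 3 and 1643 ≡ 3 (mod 4), so (1615/1643) = −(1643/1615).
Reduce top mod 1615: now compute (28/1615).
Pull out 2^2: since 1615 ≡ 7 (mod 8), (2/1615) = +1, so (2/1615)^2 = +1.
Reciprocity: 7 ≡ 3 and 1615 ≡ 3 (mod 4), so (7/1615) = −(1615/7).
Reduce top mod 7: now compute (5/7).
Reciprocity: 5 ≡ 1 and 7 ≡ 3 (mod 4), so (5/7) = +(7/5).
Reduce top mod 5: now compute (2/5).
Pull out 2: since 5 ≡ 5 (mod 8), (2/5) = -1.
Reached (1/5) = 1. Collecting the sign flips along the way, the symbol is -1.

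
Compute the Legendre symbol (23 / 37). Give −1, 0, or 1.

-1

Euler's criterion: (23/37) ≡ 23^18 (mod 37).
23^2 ≡ 11 (mod 37)
23^4 ≡ 10 (mod 37)
23^8 ≡ 26 (mod 37)
23^16 ≡ 10 (mod 37)
23^18 = 23^(16+2) ≡ 36 (mod 37).
Result is 36 ≡ −1, so (23/37) = −1.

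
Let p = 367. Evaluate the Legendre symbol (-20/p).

1

Euler's criterion: (-20/367) ≡ 347^183 (mod 367).
347^2 ≡ 33 (mod 367)
347^4 ≡ 355 (mod 367)
347^8 ≡ 144 (mod 367)
347^16 ≡ 184 (mod 367)
347^32 ≡ 92 (mod 367)
347^64 ≡ 23 (mod 367)
347^128 ≡ 162 (mod 367)
347^183 = 347^(128+32+16+4+2+1) ≡ 1 (mod 367).
Result is 1, so (-20/367) = 1.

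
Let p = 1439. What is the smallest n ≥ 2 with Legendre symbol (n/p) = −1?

7

(2/1439) = +1, so 2 is a residue.
(3/1439) = +1, so 3 is a residue.
(4/1439) = +1, so 4 is a residue.
(5/1439) = +1, so 5 is a residue.
(6/1439) = +1, so 6 is a residue.
(7/1439) = −1, so 7 is the smallest positive non-residue mod 1439.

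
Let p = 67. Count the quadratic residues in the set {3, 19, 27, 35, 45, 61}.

(3/67) = -1 → non-residue.
(19/67) = +1 → QR.
(27/67) = -1 → non-residue.
(35/67) = +1 → QR.
(45/67) = -1 → non-residue.
(61/67) = -1 → non-residue.
Total quadratic residues among the 6: 2.

2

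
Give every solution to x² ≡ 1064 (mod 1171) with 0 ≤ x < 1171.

370, 801

Since 1171 ≡ 3 (mod 4), a square root of 1064 is 1064^((1171+1)/4) = 1064^293 mod 1171.
Repeated squaring: 1064^2≡910, 1064^4≡203, 1064^8≡224, 1064^16≡994, 1064^32≡883, 1064^64≡974, 1064^128≡166, 1064^256≡623 (mod 1171).
1064^293 = 1064^(256+32+4+1) ≡ 370 (mod 1171).
Check: 370² = 136900 ≡ 1064 (mod 1171). The two roots are 370 and 801.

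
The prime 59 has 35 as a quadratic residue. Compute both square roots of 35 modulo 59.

25, 34

Since 59 ≡ 3 (mod 4), a square root of 35 is 35^((59+1)/4) = 35^15 mod 59.
Repeated squaring: 35^2≡45, 35^4≡19, 35^8≡7 (mod 59).
35^15 = 35^(8+4+2+1) ≡ 25 (mod 59).
Check: 25² = 625 ≡ 35 (mod 59). The two roots are 25 and 34.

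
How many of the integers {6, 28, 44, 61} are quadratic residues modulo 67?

1

(6/67) = +1 → QR.
(28/67) = -1 → non-residue.
(44/67) = -1 → non-residue.
(61/67) = -1 → non-residue.
Total quadratic residues among the 4: 1.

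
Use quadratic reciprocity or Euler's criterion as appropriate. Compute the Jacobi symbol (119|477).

Reciprocity: 119 ≡ 3 and 477 ≡ 1 (mod 4), so (119/477) = +(477/119).
Reduce top mod 119: now compute (1/119).
Reached (1/119) = 1. Collecting the sign flips along the way, the symbol is +1.

1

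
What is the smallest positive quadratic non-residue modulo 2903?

5

(2/2903) = +1, so 2 is a residue.
(3/2903) = +1, so 3 is a residue.
(4/2903) = +1, so 4 is a residue.
(5/2903) = −1, so 5 is the smallest positive non-residue mod 2903.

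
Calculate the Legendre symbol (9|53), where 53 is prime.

Euler's criterion: (9/53) ≡ 9^26 (mod 53).
9^2 ≡ 28 (mod 53)
9^4 ≡ 42 (mod 53)
9^8 ≡ 15 (mod 53)
9^16 ≡ 13 (mod 53)
9^26 = 9^(16+8+2) ≡ 1 (mod 53).
Result is 1, so (9/53) = 1.

1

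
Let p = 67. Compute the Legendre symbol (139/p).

-1

First reduce: 139 ≡ 5 (mod 67).
Reciprocity: 5 ≡ 1 and 67 ≡ 3 (mod 4), so (5/67) = +(67/5).
Reduce top mod 5: now compute (2/5).
Pull out 2: since 5 ≡ 5 (mod 8), (2/5) = -1.
Reached (1/5) = 1. Collecting the sign flips along the way, the symbol is -1.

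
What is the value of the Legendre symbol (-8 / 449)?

1

Euler's criterion: (-8/449) ≡ 441^224 (mod 449).
441^2 ≡ 64 (mod 449)
441^4 ≡ 55 (mod 449)
441^8 ≡ 331 (mod 449)
441^16 ≡ 5 (mod 449)
441^32 ≡ 25 (mod 449)
441^64 ≡ 176 (mod 449)
441^128 ≡ 444 (mod 449)
441^224 = 441^(128+64+32) ≡ 1 (mod 449).
Result is 1, so (-8/449) = 1.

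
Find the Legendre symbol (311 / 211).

First reduce: 311 ≡ 100 (mod 211).
Pull out 2^2: since 211 ≡ 3 (mod 8), (2/211) = -1, so (2/211)^2 = +1.
Reciprocity: 25 ≡ 1 and 211 ≡ 3 (mod 4), so (25/211) = +(211/25).
Reduce top mod 25: now compute (11/25).
Reciprocity: 11 ≡ 3 and 25 ≡ 1 (mod 4), so (11/25) = +(25/11).
Reduce top mod 11: now compute (3/11).
Reciprocity: 3 ≡ 3 and 11 ≡ 3 (mod 4), so (3/11) = −(11/3).
Reduce top mod 3: now compute (2/3).
Pull out 2: since 3 ≡ 3 (mod 8), (2/3) = -1.
Reached (1/3) = 1. Collecting the sign flips along the way, the symbol is +1.

1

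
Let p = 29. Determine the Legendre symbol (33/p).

1

First reduce: 33 ≡ 4 (mod 29).
Pull out 2^2: since 29 ≡ 5 (mod 8), (2/29) = -1, so (2/29)^2 = +1.
Reached (1/29) = 1. Collecting the sign flips along the way, the symbol is +1.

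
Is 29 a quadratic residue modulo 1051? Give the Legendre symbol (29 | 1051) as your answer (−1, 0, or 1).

Reciprocity: 29 ≡ 1 and 1051 ≡ 3 (mod 4), so (29/1051) = +(1051/29).
Reduce top mod 29: now compute (7/29).
Reciprocity: 7 ≡ 3 and 29 ≡ 1 (mod 4), so (7/29) = +(29/7).
Reduce top mod 7: now compute (1/7).
Reached (1/7) = 1. Collecting the sign flips along the way, the symbol is +1.

1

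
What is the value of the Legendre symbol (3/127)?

Euler's criterion: (3/127) ≡ 3^63 (mod 127).
3^2 ≡ 9 (mod 127)
3^4 ≡ 81 (mod 127)
3^8 ≡ 84 (mod 127)
3^16 ≡ 71 (mod 127)
3^32 ≡ 88 (mod 127)
3^63 = 3^(32+16+8+4+2+1) ≡ 126 (mod 127).
Result is 126 ≡ −1, so (3/127) = −1.

-1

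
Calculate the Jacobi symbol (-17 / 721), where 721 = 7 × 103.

First reduce: -17 ≡ 704 (mod 721).
Pull out 2^6: since 721 ≡ 1 (mod 8), (2/721) = +1, so (2/721)^6 = +1.
Reciprocity: 11 ≡ 3 and 721 ≡ 1 (mod 4), so (11/721) = +(721/11).
Reduce top mod 11: now compute (6/11).
Pull out 2: since 11 ≡ 3 (mod 8), (2/11) = -1.
Reciprocity: 3 ≡ 3 and 11 ≡ 3 (mod 4), so (3/11) = −(11/3).
Reduce top mod 3: now compute (2/3).
Pull out 2: since 3 ≡ 3 (mod 8), (2/3) = -1.
Reached (1/3) = 1. Collecting the sign flips along the way, the symbol is -1.

-1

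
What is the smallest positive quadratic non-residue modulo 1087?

3

(2/1087) = +1, so 2 is a residue.
(3/1087) = −1, so 3 is the smallest positive non-residue mod 1087.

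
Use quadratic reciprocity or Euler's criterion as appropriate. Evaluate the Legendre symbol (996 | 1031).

Pull out 2^2: since 1031 ≡ 7 (mod 8), (2/1031) = +1, so (2/1031)^2 = +1.
Reciprocity: 249 ≡ 1 and 1031 ≡ 3 (mod 4), so (249/1031) = +(1031/249).
Reduce top mod 249: now compute (35/249).
Reciprocity: 35 ≡ 3 and 249 ≡ 1 (mod 4), so (35/249) = +(249/35).
Reduce top mod 35: now compute (4/35).
Pull out 2^2: since 35 ≡ 3 (mod 8), (2/35) = -1, so (2/35)^2 = +1.
Reached (1/35) = 1. Collecting the sign flips along the way, the symbol is +1.

1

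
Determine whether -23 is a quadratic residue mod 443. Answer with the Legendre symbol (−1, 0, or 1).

Euler's criterion: (-23/443) ≡ 420^221 (mod 443).
420^2 ≡ 86 (mod 443)
420^4 ≡ 308 (mod 443)
420^8 ≡ 62 (mod 443)
420^16 ≡ 300 (mod 443)
420^32 ≡ 71 (mod 443)
420^64 ≡ 168 (mod 443)
420^128 ≡ 315 (mod 443)
420^221 = 420^(128+64+16+8+4+1) ≡ 1 (mod 443).
Result is 1, so (-23/443) = 1.

1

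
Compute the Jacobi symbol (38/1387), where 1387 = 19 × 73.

0

Pull out 2: since 1387 ≡ 3 (mod 8), (2/1387) = -1.
Reciprocity: 19 ≡ 3 and 1387 ≡ 3 (mod 4), so (19/1387) = −(1387/19).
Reduce top mod 19: now compute (0/19).
Top reduces to 0: gcd > 1, so the symbol is 0.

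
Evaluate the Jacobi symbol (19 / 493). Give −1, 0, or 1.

-1

Reciprocity: 19 ≡ 3 and 493 ≡ 1 (mod 4), so (19/493) = +(493/19).
Reduce top mod 19: now compute (18/19).
Pull out 2: since 19 ≡ 3 (mod 8), (2/19) = -1.
Reciprocity: 9 ≡ 1 and 19 ≡ 3 (mod 4), so (9/19) = +(19/9).
Reduce top mod 9: now compute (1/9).
Reached (1/9) = 1. Collecting the sign flips along the way, the symbol is -1.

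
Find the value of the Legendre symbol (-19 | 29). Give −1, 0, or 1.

-1

First reduce: -19 ≡ 10 (mod 29).
Pull out 2: since 29 ≡ 5 (mod 8), (2/29) = -1.
Reciprocity: 5 ≡ 1 and 29 ≡ 1 (mod 4), so (5/29) = +(29/5).
Reduce top mod 5: now compute (4/5).
Pull out 2^2: since 5 ≡ 5 (mod 8), (2/5) = -1, so (2/5)^2 = +1.
Reached (1/5) = 1. Collecting the sign flips along the way, the symbol is -1.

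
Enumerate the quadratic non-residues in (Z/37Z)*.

2 5 6 8 13 14 15 17 18 19 20 22 23 24 29 31 32 35

Square k = 1,…,18 (k and 37−k give the same square):
1²=1, 2²=4, 3²=9, 4²=16, 5²=25, 6²=36, 7²≡12, 8²≡27, 9²≡7, 10²≡26, 11²≡10, 12²≡33, 13²≡21, 14²≡11, 15²≡3, 16²≡34, 17²≡30, 18²≡28 (mod 37).
The residues are {1, 3, 4, 7, 9, 10, 11, 12, 16, 21, 25, 26, 27, 28, 30, 33, 34, 36}; the non-residues are the remaining 18 nonzero classes.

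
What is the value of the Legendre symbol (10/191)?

Euler's criterion: (10/191) ≡ 10^95 (mod 191).
10^2 ≡ 100 (mod 191)
10^4 ≡ 68 (mod 191)
10^8 ≡ 40 (mod 191)
10^16 ≡ 72 (mod 191)
10^32 ≡ 27 (mod 191)
10^64 ≡ 156 (mod 191)
10^95 = 10^(64+16+8+4+2+1) ≡ 1 (mod 191).
Result is 1, so (10/191) = 1.

1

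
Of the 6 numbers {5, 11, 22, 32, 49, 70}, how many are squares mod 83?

(5/83) = -1 → non-residue.
(11/83) = +1 → QR.
(22/83) = -1 → non-residue.
(32/83) = -1 → non-residue.
(49/83) = +1 → QR.
(70/83) = +1 → QR.
Total quadratic residues among the 6: 3.

3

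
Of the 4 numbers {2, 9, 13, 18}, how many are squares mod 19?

1

(2/19) = -1 → non-residue.
(9/19) = +1 → QR.
(13/19) = -1 → non-residue.
(18/19) = -1 → non-residue.
Total quadratic residues among the 4: 1.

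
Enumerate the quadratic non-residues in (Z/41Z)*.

Square k = 1,…,20 (k and 41−k give the same square):
1²=1, 2²=4, 3²=9, 4²=16, 5²=25, 6²=36, 7²≡8, 8²≡23, 9²≡40, 10²≡18, 11²≡39, 12²≡21, 13²≡5, 14²≡32, 15²≡20, 16²≡10, 17²≡2, 18²≡37, 19²≡33, 20²≡31 (mod 41).
The residues are {1, 2, 4, 5, 8, 9, 10, 16, 18, 20, 21, 23, 25, 31, 32, 33, 36, 37, 39, 40}; the non-residues are the remaining 20 nonzero classes.

3,6,7,11,12,13,14,15,17,19,22,24,26,27,28,29,30,34,35,38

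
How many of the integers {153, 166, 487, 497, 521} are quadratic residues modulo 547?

(153/547) = -1 → non-residue.
(166/547) = +1 → QR.
(487/547) = -1 → non-residue.
(497/547) = +1 → QR.
(521/547) = +1 → QR.
Total quadratic residues among the 5: 3.

3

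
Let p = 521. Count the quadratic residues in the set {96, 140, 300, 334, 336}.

1

(96/521) = -1 → non-residue.
(140/521) = -1 → non-residue.
(300/521) = -1 → non-residue.
(334/521) = -1 → non-residue.
(336/521) = +1 → QR.
Total quadratic residues among the 5: 1.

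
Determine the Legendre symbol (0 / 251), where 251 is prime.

Top reduces to 0: gcd > 1, so the symbol is 0.

0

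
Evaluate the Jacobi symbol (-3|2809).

First reduce: -3 ≡ 2806 (mod 2809).
Pull out 2: since 2809 ≡ 1 (mod 8), (2/2809) = +1.
Reciprocity: 1403 ≡ 3 and 2809 ≡ 1 (mod 4), so (1403/2809) = +(2809/1403).
Reduce top mod 1403: now compute (3/1403).
Reciprocity: 3 ≡ 3 and 1403 ≡ 3 (mod 4), so (3/1403) = −(1403/3).
Reduce top mod 3: now compute (2/3).
Pull out 2: since 3 ≡ 3 (mod 8), (2/3) = -1.
Reached (1/3) = 1. Collecting the sign flips along the way, the symbol is +1.

1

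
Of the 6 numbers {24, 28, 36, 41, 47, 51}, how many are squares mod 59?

(24/59) = -1 → non-residue.
(28/59) = +1 → QR.
(36/59) = +1 → QR.
(41/59) = +1 → QR.
(47/59) = -1 → non-residue.
(51/59) = +1 → QR.
Total quadratic residues among the 6: 4.

4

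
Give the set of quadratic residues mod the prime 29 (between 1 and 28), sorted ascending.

1,4,5,6,7,9,13,16,20,22,23,24,25,28

Square k = 1,…,14 (k and 29−k give the same square):
1²=1, 2²=4, 3²=9, 4²=16, 5²=25, 6²≡7, 7²≡20, 8²≡6, 9²≡23, 10²≡13, 11²≡5, 12²≡28, 13²≡24, 14²≡22 (mod 29).
So the quadratic residues mod 29 are {1, 4, 5, 6, 7, 9, 13, 16, 20, 22, 23, 24, 25, 28}.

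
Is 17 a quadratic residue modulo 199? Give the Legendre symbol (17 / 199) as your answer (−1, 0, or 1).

-1

Reciprocity: 17 ≡ 1 and 199 ≡ 3 (mod 4), so (17/199) = +(199/17).
Reduce top mod 17: now compute (12/17).
Pull out 2^2: since 17 ≡ 1 (mod 8), (2/17) = +1, so (2/17)^2 = +1.
Reciprocity: 3 ≡ 3 and 17 ≡ 1 (mod 4), so (3/17) = +(17/3).
Reduce top mod 3: now compute (2/3).
Pull out 2: since 3 ≡ 3 (mod 8), (2/3) = -1.
Reached (1/3) = 1. Collecting the sign flips along the way, the symbol is -1.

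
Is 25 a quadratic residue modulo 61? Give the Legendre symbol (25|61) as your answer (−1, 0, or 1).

Euler's criterion: (25/61) ≡ 25^30 (mod 61).
25^2 ≡ 15 (mod 61)
25^4 ≡ 42 (mod 61)
25^8 ≡ 56 (mod 61)
25^16 ≡ 25 (mod 61)
25^30 = 25^(16+8+4+2) ≡ 1 (mod 61).
Result is 1, so (25/61) = 1.

1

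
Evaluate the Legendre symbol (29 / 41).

Reciprocity: 29 ≡ 1 and 41 ≡ 1 (mod 4), so (29/41) = +(41/29).
Reduce top mod 29: now compute (12/29).
Pull out 2^2: since 29 ≡ 5 (mod 8), (2/29) = -1, so (2/29)^2 = +1.
Reciprocity: 3 ≡ 3 and 29 ≡ 1 (mod 4), so (3/29) = +(29/3).
Reduce top mod 3: now compute (2/3).
Pull out 2: since 3 ≡ 3 (mod 8), (2/3) = -1.
Reached (1/3) = 1. Collecting the sign flips along the way, the symbol is -1.

-1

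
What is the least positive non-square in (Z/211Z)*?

2

(2/211) = −1, so 2 is the smallest positive non-residue mod 211.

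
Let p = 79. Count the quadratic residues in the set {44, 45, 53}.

2

(44/79) = +1 → QR.
(45/79) = +1 → QR.
(53/79) = -1 → non-residue.
Total quadratic residues among the 3: 2.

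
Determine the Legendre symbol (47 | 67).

Euler's criterion: (47/67) ≡ 47^33 (mod 67).
47^2 ≡ 65 (mod 67)
47^4 ≡ 4 (mod 67)
47^8 ≡ 16 (mod 67)
47^16 ≡ 55 (mod 67)
47^32 ≡ 10 (mod 67)
47^33 = 47^(32+1) ≡ 1 (mod 67).
Result is 1, so (47/67) = 1.

1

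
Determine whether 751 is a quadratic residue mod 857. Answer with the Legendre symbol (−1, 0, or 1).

1

Reciprocity: 751 ≡ 3 and 857 ≡ 1 (mod 4), so (751/857) = +(857/751).
Reduce top mod 751: now compute (106/751).
Pull out 2: since 751 ≡ 7 (mod 8), (2/751) = +1.
Reciprocity: 53 ≡ 1 and 751 ≡ 3 (mod 4), so (53/751) = +(751/53).
Reduce top mod 53: now compute (9/53).
Reciprocity: 9 ≡ 1 and 53 ≡ 1 (mod 4), so (9/53) = +(53/9).
Reduce top mod 9: now compute (8/9).
Pull out 2^3: since 9 ≡ 1 (mod 8), (2/9) = +1, so (2/9)^3 = +1.
Reached (1/9) = 1. Collecting the sign flips along the way, the symbol is +1.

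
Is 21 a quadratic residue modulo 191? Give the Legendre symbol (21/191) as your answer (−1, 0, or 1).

-1

Reciprocity: 21 ≡ 1 and 191 ≡ 3 (mod 4), so (21/191) = +(191/21).
Reduce top mod 21: now compute (2/21).
Pull out 2: since 21 ≡ 5 (mod 8), (2/21) = -1.
Reached (1/21) = 1. Collecting the sign flips along the way, the symbol is -1.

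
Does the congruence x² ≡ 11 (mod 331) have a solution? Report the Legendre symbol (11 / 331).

-1

Reciprocity: 11 ≡ 3 and 331 ≡ 3 (mod 4), so (11/331) = −(331/11).
Reduce top mod 11: now compute (1/11).
Reached (1/11) = 1. Collecting the sign flips along the way, the symbol is -1.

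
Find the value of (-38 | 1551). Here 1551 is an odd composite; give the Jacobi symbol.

-1

First reduce: -38 ≡ 1513 (mod 1551).
Reciprocity: 1513 ≡ 1 and 1551 ≡ 3 (mod 4), so (1513/1551) = +(1551/1513).
Reduce top mod 1513: now compute (38/1513).
Pull out 2: since 1513 ≡ 1 (mod 8), (2/1513) = +1.
Reciprocity: 19 ≡ 3 and 1513 ≡ 1 (mod 4), so (19/1513) = +(1513/19).
Reduce top mod 19: now compute (12/19).
Pull out 2^2: since 19 ≡ 3 (mod 8), (2/19) = -1, so (2/19)^2 = +1.
Reciprocity: 3 ≡ 3 and 19 ≡ 3 (mod 4), so (3/19) = −(19/3).
Reduce top mod 3: now compute (1/3).
Reached (1/3) = 1. Collecting the sign flips along the way, the symbol is -1.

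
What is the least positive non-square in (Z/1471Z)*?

3

(2/1471) = +1, so 2 is a residue.
(3/1471) = −1, so 3 is the smallest positive non-residue mod 1471.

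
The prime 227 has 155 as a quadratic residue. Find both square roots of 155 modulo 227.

90, 137

Since 227 ≡ 3 (mod 4), a square root of 155 is 155^((227+1)/4) = 155^57 mod 227.
Repeated squaring: 155^2≡190, 155^4≡7, 155^8≡49, 155^16≡131, 155^32≡136 (mod 227).
155^57 = 155^(32+16+8+1) ≡ 90 (mod 227).
Check: 90² = 8100 ≡ 155 (mod 227). The two roots are 90 and 137.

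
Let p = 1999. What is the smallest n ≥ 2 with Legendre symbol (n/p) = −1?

3

(2/1999) = +1, so 2 is a residue.
(3/1999) = −1, so 3 is the smallest positive non-residue mod 1999.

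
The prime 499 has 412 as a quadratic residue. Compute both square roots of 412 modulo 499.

80, 419

Since 499 ≡ 3 (mod 4), a square root of 412 is 412^((499+1)/4) = 412^125 mod 499.
Repeated squaring: 412^2≡84, 412^4≡70, 412^8≡409, 412^16≡116, 412^32≡482, 412^64≡289 (mod 499).
412^125 = 412^(64+32+16+8+4+1) ≡ 80 (mod 499).
Check: 80² = 6400 ≡ 412 (mod 499). The two roots are 80 and 419.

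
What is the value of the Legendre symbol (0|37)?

Top reduces to 0: gcd > 1, so the symbol is 0.

0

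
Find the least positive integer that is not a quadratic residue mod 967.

3

(2/967) = +1, so 2 is a residue.
(3/967) = −1, so 3 is the smallest positive non-residue mod 967.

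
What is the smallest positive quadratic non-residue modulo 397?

2

(2/397) = −1, so 2 is the smallest positive non-residue mod 397.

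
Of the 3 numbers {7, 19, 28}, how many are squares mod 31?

(7/31) = +1 → QR.
(19/31) = +1 → QR.
(28/31) = +1 → QR.
Total quadratic residues among the 3: 3.

3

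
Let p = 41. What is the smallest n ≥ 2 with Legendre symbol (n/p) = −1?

(2/41) = +1, so 2 is a residue.
(3/41) = −1, so 3 is the smallest positive non-residue mod 41.

3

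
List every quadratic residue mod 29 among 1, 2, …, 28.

Square k = 1,…,14 (k and 29−k give the same square):
1²=1, 2²=4, 3²=9, 4²=16, 5²=25, 6²≡7, 7²≡20, 8²≡6, 9²≡23, 10²≡13, 11²≡5, 12²≡28, 13²≡24, 14²≡22 (mod 29).
So the quadratic residues mod 29 are {1, 4, 5, 6, 7, 9, 13, 16, 20, 22, 23, 24, 25, 28}.

1,4,5,6,7,9,13,16,20,22,23,24,25,28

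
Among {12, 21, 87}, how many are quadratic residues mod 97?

(12/97) = +1 → QR.
(21/97) = -1 → non-residue.
(87/97) = -1 → non-residue.
Total quadratic residues among the 3: 1.

1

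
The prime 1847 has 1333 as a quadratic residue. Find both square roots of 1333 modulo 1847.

134, 1713

Since 1847 ≡ 3 (mod 4), a square root of 1333 is 1333^((1847+1)/4) = 1333^462 mod 1847.
Repeated squaring: 1333^2≡75, 1333^4≡84, 1333^8≡1515, 1333^16≡1251, 1333^32≡592, 1333^64≡1381, 1333^128≡1057, 1333^256≡1661 (mod 1847).
1333^462 = 1333^(256+128+64+8+4+2) ≡ 134 (mod 1847).
Check: 134² = 17956 ≡ 1333 (mod 1847). The two roots are 134 and 1713.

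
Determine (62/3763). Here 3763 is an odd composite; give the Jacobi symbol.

Pull out 2: since 3763 ≡ 3 (mod 8), (2/3763) = -1.
Reciprocity: 31 ≡ 3 and 3763 ≡ 3 (mod 4), so (31/3763) = −(3763/31).
Reduce top mod 31: now compute (12/31).
Pull out 2^2: since 31 ≡ 7 (mod 8), (2/31) = +1, so (2/31)^2 = +1.
Reciprocity: 3 ≡ 3 and 31 ≡ 3 (mod 4), so (3/31) = −(31/3).
Reduce top mod 3: now compute (1/3).
Reached (1/3) = 1. Collecting the sign flips along the way, the symbol is -1.

-1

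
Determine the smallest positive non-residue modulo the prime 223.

3

(2/223) = +1, so 2 is a residue.
(3/223) = −1, so 3 is the smallest positive non-residue mod 223.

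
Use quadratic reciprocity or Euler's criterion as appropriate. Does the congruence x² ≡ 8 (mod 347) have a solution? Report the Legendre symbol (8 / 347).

Euler's criterion: (8/347) ≡ 8^173 (mod 347).
8^2 ≡ 64 (mod 347)
8^4 ≡ 279 (mod 347)
8^8 ≡ 113 (mod 347)
8^16 ≡ 277 (mod 347)
8^32 ≡ 42 (mod 347)
8^64 ≡ 29 (mod 347)
8^128 ≡ 147 (mod 347)
8^173 = 8^(128+32+8+4+1) ≡ 346 (mod 347).
Result is 346 ≡ −1, so (8/347) = −1.

-1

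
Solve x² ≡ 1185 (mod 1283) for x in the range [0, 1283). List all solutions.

107, 1176

Since 1283 ≡ 3 (mod 4), a square root of 1185 is 1185^((1283+1)/4) = 1185^321 mod 1283.
Repeated squaring: 1185^2≡623, 1185^4≡663, 1185^8≡783, 1185^16≡1098, 1185^32≡867, 1185^64≡1134, 1185^128≡390, 1185^256≡706 (mod 1283).
1185^321 = 1185^(256+64+1) ≡ 107 (mod 1283).
Check: 107² = 11449 ≡ 1185 (mod 1283). The two roots are 107 and 1176.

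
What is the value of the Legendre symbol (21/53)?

Euler's criterion: (21/53) ≡ 21^26 (mod 53).
21^2 ≡ 17 (mod 53)
21^4 ≡ 24 (mod 53)
21^8 ≡ 46 (mod 53)
21^16 ≡ 49 (mod 53)
21^26 = 21^(16+8+2) ≡ 52 (mod 53).
Result is 52 ≡ −1, so (21/53) = −1.

-1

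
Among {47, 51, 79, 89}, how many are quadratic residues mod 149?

1

(47/149) = +1 → QR.
(51/149) = -1 → non-residue.
(79/149) = -1 → non-residue.
(89/149) = -1 → non-residue.
Total quadratic residues among the 4: 1.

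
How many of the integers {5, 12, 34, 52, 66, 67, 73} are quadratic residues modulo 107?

(5/107) = -1 → non-residue.
(12/107) = +1 → QR.
(34/107) = +1 → QR.
(52/107) = +1 → QR.
(66/107) = -1 → non-residue.
(67/107) = -1 → non-residue.
(73/107) = -1 → non-residue.
Total quadratic residues among the 7: 3.

3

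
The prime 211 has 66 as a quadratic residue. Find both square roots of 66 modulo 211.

53, 158

Since 211 ≡ 3 (mod 4), a square root of 66 is 66^((211+1)/4) = 66^53 mod 211.
Repeated squaring: 66^2≡136, 66^4≡139, 66^8≡120, 66^16≡52, 66^32≡172 (mod 211).
66^53 = 66^(32+16+4+1) ≡ 53 (mod 211).
Check: 53² = 2809 ≡ 66 (mod 211). The two roots are 53 and 158.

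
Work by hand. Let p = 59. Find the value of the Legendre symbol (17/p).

1

Euler's criterion: (17/59) ≡ 17^29 (mod 59).
17^2 ≡ 53 (mod 59)
17^4 ≡ 36 (mod 59)
17^8 ≡ 57 (mod 59)
17^16 ≡ 4 (mod 59)
17^29 = 17^(16+8+4+1) ≡ 1 (mod 59).
Result is 1, so (17/59) = 1.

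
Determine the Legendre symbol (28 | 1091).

1

Euler's criterion: (28/1091) ≡ 28^545 (mod 1091).
28^2 ≡ 784 (mod 1091)
28^4 ≡ 423 (mod 1091)
28^8 ≡ 5 (mod 1091)
28^16 ≡ 25 (mod 1091)
28^32 ≡ 625 (mod 1091)
28^64 ≡ 47 (mod 1091)
28^128 ≡ 27 (mod 1091)
28^256 ≡ 729 (mod 1091)
28^512 ≡ 124 (mod 1091)
28^545 = 28^(512+32+1) ≡ 1 (mod 1091).
Result is 1, so (28/1091) = 1.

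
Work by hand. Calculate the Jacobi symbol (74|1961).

Pull out 2: since 1961 ≡ 1 (mod 8), (2/1961) = +1.
Reciprocity: 37 ≡ 1 and 1961 ≡ 1 (mod 4), so (37/1961) = +(1961/37).
Reduce top mod 37: now compute (0/37).
Top reduces to 0: gcd > 1, so the symbol is 0.

0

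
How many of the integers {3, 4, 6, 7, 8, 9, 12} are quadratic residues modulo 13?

4

(3/13) = +1 → QR.
(4/13) = +1 → QR.
(6/13) = -1 → non-residue.
(7/13) = -1 → non-residue.
(8/13) = -1 → non-residue.
(9/13) = +1 → QR.
(12/13) = +1 → QR.
Total quadratic residues among the 7: 4.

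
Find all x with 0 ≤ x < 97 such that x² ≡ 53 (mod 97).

21, 76

97 ≡ 1 (mod 4), so we find a root by search.
Trying successive values, 21² = 441 ≡ 53 (mod 97). The other root is 97 − 21 = 76.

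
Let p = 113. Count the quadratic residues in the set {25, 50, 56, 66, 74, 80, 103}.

3

(25/113) = +1 → QR.
(50/113) = +1 → QR.
(56/113) = +1 → QR.
(66/113) = -1 → non-residue.
(74/113) = -1 → non-residue.
(80/113) = -1 → non-residue.
(103/113) = -1 → non-residue.
Total quadratic residues among the 7: 3.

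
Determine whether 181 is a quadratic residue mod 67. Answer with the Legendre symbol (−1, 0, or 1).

1

First reduce: 181 ≡ 47 (mod 67).
Reciprocity: 47 ≡ 3 and 67 ≡ 3 (mod 4), so (47/67) = −(67/47).
Reduce top mod 47: now compute (20/47).
Pull out 2^2: since 47 ≡ 7 (mod 8), (2/47) = +1, so (2/47)^2 = +1.
Reciprocity: 5 ≡ 1 and 47 ≡ 3 (mod 4), so (5/47) = +(47/5).
Reduce top mod 5: now compute (2/5).
Pull out 2: since 5 ≡ 5 (mod 8), (2/5) = -1.
Reached (1/5) = 1. Collecting the sign flips along the way, the symbol is +1.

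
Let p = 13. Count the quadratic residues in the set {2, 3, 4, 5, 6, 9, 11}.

(2/13) = -1 → non-residue.
(3/13) = +1 → QR.
(4/13) = +1 → QR.
(5/13) = -1 → non-residue.
(6/13) = -1 → non-residue.
(9/13) = +1 → QR.
(11/13) = -1 → non-residue.
Total quadratic residues among the 7: 3.

3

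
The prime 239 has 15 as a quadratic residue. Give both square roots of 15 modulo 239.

Since 239 ≡ 3 (mod 4), a square root of 15 is 15^((239+1)/4) = 15^60 mod 239.
Repeated squaring: 15^2≡225, 15^4≡196, 15^8≡176, 15^16≡145, 15^32≡232 (mod 239).
15^60 = 15^(32+16+8+4) ≡ 60 (mod 239).
Check: 60² = 3600 ≡ 15 (mod 239). The two roots are 60 and 179.

60, 179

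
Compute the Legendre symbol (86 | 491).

-1

Pull out 2: since 491 ≡ 3 (mod 8), (2/491) = -1.
Reciprocity: 43 ≡ 3 and 491 ≡ 3 (mod 4), so (43/491) = −(491/43).
Reduce top mod 43: now compute (18/43).
Pull out 2: since 43 ≡ 3 (mod 8), (2/43) = -1.
Reciprocity: 9 ≡ 1 and 43 ≡ 3 (mod 4), so (9/43) = +(43/9).
Reduce top mod 9: now compute (7/9).
Reciprocity: 7 ≡ 3 and 9 ≡ 1 (mod 4), so (7/9) = +(9/7).
Reduce top mod 7: now compute (2/7).
Pull out 2: since 7 ≡ 7 (mod 8), (2/7) = +1.
Reached (1/7) = 1. Collecting the sign flips along the way, the symbol is -1.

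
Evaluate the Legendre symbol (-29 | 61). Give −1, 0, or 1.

Euler's criterion: (-29/61) ≡ 32^30 (mod 61).
32^2 ≡ 48 (mod 61)
32^4 ≡ 47 (mod 61)
32^8 ≡ 13 (mod 61)
32^16 ≡ 47 (mod 61)
32^30 = 32^(16+8+4+2) ≡ 60 (mod 61).
Result is 60 ≡ −1, so (-29/61) = −1.

-1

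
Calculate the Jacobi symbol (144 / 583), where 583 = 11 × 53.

Pull out 2^4: since 583 ≡ 7 (mod 8), (2/583) = +1, so (2/583)^4 = +1.
Reciprocity: 9 ≡ 1 and 583 ≡ 3 (mod 4), so (9/583) = +(583/9).
Reduce top mod 9: now compute (7/9).
Reciprocity: 7 ≡ 3 and 9 ≡ 1 (mod 4), so (7/9) = +(9/7).
Reduce top mod 7: now compute (2/7).
Pull out 2: since 7 ≡ 7 (mod 8), (2/7) = +1.
Reached (1/7) = 1. Collecting the sign flips along the way, the symbol is +1.

1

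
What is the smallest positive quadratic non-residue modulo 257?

(2/257) = +1, so 2 is a residue.
(3/257) = −1, so 3 is the smallest positive non-residue mod 257.

3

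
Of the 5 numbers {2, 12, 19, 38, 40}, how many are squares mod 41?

(2/41) = +1 → QR.
(12/41) = -1 → non-residue.
(19/41) = -1 → non-residue.
(38/41) = -1 → non-residue.
(40/41) = +1 → QR.
Total quadratic residues among the 5: 2.

2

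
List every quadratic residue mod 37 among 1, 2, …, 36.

1, 3, 4, 7, 9, 10, 11, 12, 16, 21, 25, 26, 27, 28, 30, 33, 34, 36

Square k = 1,…,18 (k and 37−k give the same square):
1²=1, 2²=4, 3²=9, 4²=16, 5²=25, 6²=36, 7²≡12, 8²≡27, 9²≡7, 10²≡26, 11²≡10, 12²≡33, 13²≡21, 14²≡11, 15²≡3, 16²≡34, 17²≡30, 18²≡28 (mod 37).
So the quadratic residues mod 37 are {1, 3, 4, 7, 9, 10, 11, 12, 16, 21, 25, 26, 27, 28, 30, 33, 34, 36}.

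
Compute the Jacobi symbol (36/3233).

Pull out 2^2: since 3233 ≡ 1 (mod 8), (2/3233) = +1, so (2/3233)^2 = +1.
Reciprocity: 9 ≡ 1 and 3233 ≡ 1 (mod 4), so (9/3233) = +(3233/9).
Reduce top mod 9: now compute (2/9).
Pull out 2: since 9 ≡ 1 (mod 8), (2/9) = +1.
Reached (1/9) = 1. Collecting the sign flips along the way, the symbol is +1.

1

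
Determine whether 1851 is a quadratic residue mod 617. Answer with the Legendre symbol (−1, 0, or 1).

First reduce: 1851 ≡ 0 (mod 617).
Top reduces to 0: gcd > 1, so the symbol is 0.

0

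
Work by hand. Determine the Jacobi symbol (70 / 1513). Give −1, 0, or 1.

-1

Pull out 2: since 1513 ≡ 1 (mod 8), (2/1513) = +1.
Reciprocity: 35 ≡ 3 and 1513 ≡ 1 (mod 4), so (35/1513) = +(1513/35).
Reduce top mod 35: now compute (8/35).
Pull out 2^3: since 35 ≡ 3 (mod 8), (2/35) = -1, so (2/35)^3 = -1.
Reached (1/35) = 1. Collecting the sign flips along the way, the symbol is -1.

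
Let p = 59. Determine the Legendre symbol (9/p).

1

Euler's criterion: (9/59) ≡ 9^29 (mod 59).
9^2 ≡ 22 (mod 59)
9^4 ≡ 12 (mod 59)
9^8 ≡ 26 (mod 59)
9^16 ≡ 27 (mod 59)
9^29 = 9^(16+8+4+1) ≡ 1 (mod 59).
Result is 1, so (9/59) = 1.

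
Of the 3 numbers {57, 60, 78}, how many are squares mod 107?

1

(57/107) = +1 → QR.
(60/107) = -1 → non-residue.
(78/107) = -1 → non-residue.
Total quadratic residues among the 3: 1.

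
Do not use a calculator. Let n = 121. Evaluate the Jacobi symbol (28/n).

1

Pull out 2^2: since 121 ≡ 1 (mod 8), (2/121) = +1, so (2/121)^2 = +1.
Reciprocity: 7 ≡ 3 and 121 ≡ 1 (mod 4), so (7/121) = +(121/7).
Reduce top mod 7: now compute (2/7).
Pull out 2: since 7 ≡ 7 (mod 8), (2/7) = +1.
Reached (1/7) = 1. Collecting the sign flips along the way, the symbol is +1.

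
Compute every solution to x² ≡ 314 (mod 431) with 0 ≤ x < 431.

68, 363

Since 431 ≡ 3 (mod 4), a square root of 314 is 314^((431+1)/4) = 314^108 mod 431.
Repeated squaring: 314^2≡328, 314^4≡265, 314^8≡403, 314^16≡353, 314^32≡50, 314^64≡345 (mod 431).
314^108 = 314^(64+32+8+4) ≡ 363 (mod 431).
Check: 363² = 131769 ≡ 314 (mod 431). The two roots are 68 and 363.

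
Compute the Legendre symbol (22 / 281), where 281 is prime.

Euler's criterion: (22/281) ≡ 22^140 (mod 281).
22^2 ≡ 203 (mod 281)
22^4 ≡ 183 (mod 281)
22^8 ≡ 50 (mod 281)
22^16 ≡ 252 (mod 281)
22^32 ≡ 279 (mod 281)
22^64 ≡ 4 (mod 281)
22^128 ≡ 16 (mod 281)
22^140 = 22^(128+8+4) ≡ 280 (mod 281).
Result is 280 ≡ −1, so (22/281) = −1.

-1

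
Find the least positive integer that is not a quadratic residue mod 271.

(2/271) = +1, so 2 is a residue.
(3/271) = −1, so 3 is the smallest positive non-residue mod 271.

3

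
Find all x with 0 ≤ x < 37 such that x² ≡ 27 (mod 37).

37 ≡ 1 (mod 4), so we find a root by search.
Trying successive values, 8² = 64 ≡ 27 (mod 37). The other root is 37 − 8 = 29.

8, 29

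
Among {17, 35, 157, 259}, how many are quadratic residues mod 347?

(17/347) = -1 → non-residue.
(35/347) = +1 → QR.
(157/347) = +1 → QR.
(259/347) = +1 → QR.
Total quadratic residues among the 4: 3.

3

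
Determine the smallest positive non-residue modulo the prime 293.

(2/293) = −1, so 2 is the smallest positive non-residue mod 293.

2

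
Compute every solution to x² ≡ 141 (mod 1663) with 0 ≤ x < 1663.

584, 1079

Since 1663 ≡ 3 (mod 4), a square root of 141 is 141^((1663+1)/4) = 141^416 mod 1663.
Repeated squaring: 141^2≡1588, 141^4≡636, 141^8≡387, 141^16≡99, 141^32≡1486, 141^64≡1395, 141^128≡315, 141^256≡1108 (mod 1663).
141^416 = 141^(256+128+32) ≡ 584 (mod 1663).
Check: 584² = 341056 ≡ 141 (mod 1663). The two roots are 584 and 1079.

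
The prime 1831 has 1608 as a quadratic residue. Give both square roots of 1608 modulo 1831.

Since 1831 ≡ 3 (mod 4), a square root of 1608 is 1608^((1831+1)/4) = 1608^458 mod 1831.
Repeated squaring: 1608^2≡292, 1608^4≡1038, 1608^8≡816, 1608^16≡1203, 1608^32≡719, 1608^64≡619, 1608^128≡482, 1608^256≡1618 (mod 1831).
1608^458 = 1608^(256+128+64+8+2) ≡ 776 (mod 1831).
Check: 776² = 602176 ≡ 1608 (mod 1831). The two roots are 776 and 1055.

776, 1055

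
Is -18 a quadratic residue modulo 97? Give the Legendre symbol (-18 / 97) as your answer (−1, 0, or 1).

First reduce: -18 ≡ 79 (mod 97).
Reciprocity: 79 ≡ 3 and 97 ≡ 1 (mod 4), so (79/97) = +(97/79).
Reduce top mod 79: now compute (18/79).
Pull out 2: since 79 ≡ 7 (mod 8), (2/79) = +1.
Reciprocity: 9 ≡ 1 and 79 ≡ 3 (mod 4), so (9/79) = +(79/9).
Reduce top mod 9: now compute (7/9).
Reciprocity: 7 ≡ 3 and 9 ≡ 1 (mod 4), so (7/9) = +(9/7).
Reduce top mod 7: now compute (2/7).
Pull out 2: since 7 ≡ 7 (mod 8), (2/7) = +1.
Reached (1/7) = 1. Collecting the sign flips along the way, the symbol is +1.

1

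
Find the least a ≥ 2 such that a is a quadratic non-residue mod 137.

3

(2/137) = +1, so 2 is a residue.
(3/137) = −1, so 3 is the smallest positive non-residue mod 137.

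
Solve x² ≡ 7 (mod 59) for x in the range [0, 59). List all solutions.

19, 40

Since 59 ≡ 3 (mod 4), a square root of 7 is 7^((59+1)/4) = 7^15 mod 59.
Repeated squaring: 7^2≡49, 7^4≡41, 7^8≡29 (mod 59).
7^15 = 7^(8+4+2+1) ≡ 19 (mod 59).
Check: 19² = 361 ≡ 7 (mod 59). The two roots are 19 and 40.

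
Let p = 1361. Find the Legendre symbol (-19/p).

-1

First reduce: -19 ≡ 1342 (mod 1361).
Pull out 2: since 1361 ≡ 1 (mod 8), (2/1361) = +1.
Reciprocity: 671 ≡ 3 and 1361 ≡ 1 (mod 4), so (671/1361) = +(1361/671).
Reduce top mod 671: now compute (19/671).
Reciprocity: 19 ≡ 3 and 671 ≡ 3 (mod 4), so (19/671) = −(671/19).
Reduce top mod 19: now compute (6/19).
Pull out 2: since 19 ≡ 3 (mod 8), (2/19) = -1.
Reciprocity: 3 ≡ 3 and 19 ≡ 3 (mod 4), so (3/19) = −(19/3).
Reduce top mod 3: now compute (1/3).
Reached (1/3) = 1. Collecting the sign flips along the way, the symbol is -1.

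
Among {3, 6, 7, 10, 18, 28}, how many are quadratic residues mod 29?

(3/29) = -1 → non-residue.
(6/29) = +1 → QR.
(7/29) = +1 → QR.
(10/29) = -1 → non-residue.
(18/29) = -1 → non-residue.
(28/29) = +1 → QR.
Total quadratic residues among the 6: 3.

3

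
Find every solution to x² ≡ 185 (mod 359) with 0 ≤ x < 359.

Since 359 ≡ 3 (mod 4), a square root of 185 is 185^((359+1)/4) = 185^90 mod 359.
Repeated squaring: 185^2≡120, 185^4≡40, 185^8≡164, 185^16≡330, 185^32≡123, 185^64≡51 (mod 359).
185^90 = 185^(64+16+8+2) ≡ 282 (mod 359).
Check: 282² = 79524 ≡ 185 (mod 359). The two roots are 77 and 282.

77, 282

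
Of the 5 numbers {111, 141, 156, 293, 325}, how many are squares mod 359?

2

(111/359) = +1 → QR.
(141/359) = +1 → QR.
(156/359) = -1 → non-residue.
(293/359) = -1 → non-residue.
(325/359) = -1 → non-residue.
Total quadratic residues among the 5: 2.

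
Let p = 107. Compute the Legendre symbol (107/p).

0

First reduce: 107 ≡ 0 (mod 107).
Top reduces to 0: gcd > 1, so the symbol is 0.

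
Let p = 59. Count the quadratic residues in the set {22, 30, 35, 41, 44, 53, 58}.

(22/59) = +1 → QR.
(30/59) = -1 → non-residue.
(35/59) = +1 → QR.
(41/59) = +1 → QR.
(44/59) = -1 → non-residue.
(53/59) = +1 → QR.
(58/59) = -1 → non-residue.
Total quadratic residues among the 7: 4.

4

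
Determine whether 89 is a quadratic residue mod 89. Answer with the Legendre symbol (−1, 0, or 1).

First reduce: 89 ≡ 0 (mod 89).
Top reduces to 0: gcd > 1, so the symbol is 0.

0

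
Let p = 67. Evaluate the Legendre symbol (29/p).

1

Euler's criterion: (29/67) ≡ 29^33 (mod 67).
29^2 ≡ 37 (mod 67)
29^4 ≡ 29 (mod 67)
29^8 ≡ 37 (mod 67)
29^16 ≡ 29 (mod 67)
29^32 ≡ 37 (mod 67)
29^33 = 29^(32+1) ≡ 1 (mod 67).
Result is 1, so (29/67) = 1.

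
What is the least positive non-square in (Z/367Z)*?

(2/367) = +1, so 2 is a residue.
(3/367) = −1, so 3 is the smallest positive non-residue mod 367.

3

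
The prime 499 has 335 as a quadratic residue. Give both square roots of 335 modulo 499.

235, 264

Since 499 ≡ 3 (mod 4), a square root of 335 is 335^((499+1)/4) = 335^125 mod 499.
Repeated squaring: 335^2≡449, 335^4≡5, 335^8≡25, 335^16≡126, 335^32≡407, 335^64≡480 (mod 499).
335^125 = 335^(64+32+16+8+4+1) ≡ 235 (mod 499).
Check: 235² = 55225 ≡ 335 (mod 499). The two roots are 235 and 264.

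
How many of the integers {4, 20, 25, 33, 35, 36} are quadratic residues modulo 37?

(4/37) = +1 → QR.
(20/37) = -1 → non-residue.
(25/37) = +1 → QR.
(33/37) = +1 → QR.
(35/37) = -1 → non-residue.
(36/37) = +1 → QR.
Total quadratic residues among the 6: 4.

4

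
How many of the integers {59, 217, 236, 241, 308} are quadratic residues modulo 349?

2

(59/349) = -1 → non-residue.
(217/349) = -1 → non-residue.
(236/349) = -1 → non-residue.
(241/349) = +1 → QR.
(308/349) = +1 → QR.
Total quadratic residues among the 5: 2.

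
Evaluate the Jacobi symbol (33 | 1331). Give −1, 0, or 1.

0

Reciprocity: 33 ≡ 1 and 1331 ≡ 3 (mod 4), so (33/1331) = +(1331/33).
Reduce top mod 33: now compute (11/33).
Reciprocity: 11 ≡ 3 and 33 ≡ 1 (mod 4), so (11/33) = +(33/11).
Reduce top mod 11: now compute (0/11).
Top reduces to 0: gcd > 1, so the symbol is 0.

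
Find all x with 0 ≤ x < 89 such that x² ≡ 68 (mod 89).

89 ≡ 1 (mod 4), so we find a root by search.
Trying successive values, 35² = 1225 ≡ 68 (mod 89). The other root is 89 − 35 = 54.

35, 54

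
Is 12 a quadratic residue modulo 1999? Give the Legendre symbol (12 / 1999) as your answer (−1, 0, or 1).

-1

Pull out 2^2: since 1999 ≡ 7 (mod 8), (2/1999) = +1, so (2/1999)^2 = +1.
Reciprocity: 3 ≡ 3 and 1999 ≡ 3 (mod 4), so (3/1999) = −(1999/3).
Reduce top mod 3: now compute (1/3).
Reached (1/3) = 1. Collecting the sign flips along the way, the symbol is -1.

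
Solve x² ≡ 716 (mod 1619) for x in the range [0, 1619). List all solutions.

Since 1619 ≡ 3 (mod 4), a square root of 716 is 716^((1619+1)/4) = 716^405 mod 1619.
Repeated squaring: 716^2≡1052, 716^4≡927, 716^8≡1259, 716^16≡80, 716^32≡1543, 716^64≡919, 716^128≡1062, 716^256≡1020 (mod 1619).
716^405 = 716^(256+128+16+4+1) ≡ 470 (mod 1619).
Check: 470² = 220900 ≡ 716 (mod 1619). The two roots are 470 and 1149.

470, 1149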